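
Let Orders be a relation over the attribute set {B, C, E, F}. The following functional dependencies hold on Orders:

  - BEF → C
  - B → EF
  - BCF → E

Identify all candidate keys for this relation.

{B}

Attribute B never appears on the right-hand side of any dependency, so B must belong to every candidate key.
{B}⁺ = {B, C, E, F}, which is all of the schema, so {B} is the only candidate key.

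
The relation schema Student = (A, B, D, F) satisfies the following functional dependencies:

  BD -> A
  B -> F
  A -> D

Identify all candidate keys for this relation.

Attribute B never appears on the right-hand side of any dependency, so B must belong to every candidate key.
{B}⁺ = {B, F}, which is not all of the schema, so we must add further attributes.
{A, B}⁺: B→F adds F; A→D adds D → {A, B, D, F}. Minimal: {B}⁺ = {B, F}; {A}⁺ = {A, D} — none reach the full schema.
{B, D}⁺: BD→A adds A; B→F adds F → {A, B, D, F}. Minimal: {D}⁺ = {D}; {B}⁺ = {B, F} — none reach the full schema.

{A, B}, {B, D}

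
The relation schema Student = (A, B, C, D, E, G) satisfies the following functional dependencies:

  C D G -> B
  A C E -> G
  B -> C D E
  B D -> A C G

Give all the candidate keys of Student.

(B), (C, D, G), (A, C, D, E)

{B}⁺: B→CDE adds C, D, E; BD→ACG adds A, G → {A, B, C, D, E, G}.
{C, D, G}⁺: CDG→B adds B; B→CDE adds E; BD→ACG adds A → {A, B, C, D, E, G}. Minimal: {D, G}⁺ = {D, G}; {C, G}⁺ = {C, G}; {C, D}⁺ = {C, D} — none reach the full schema.
{A, C, D, E}⁺: ACE→G adds G; CDG→B adds B → {A, B, C, D, E, G}. Minimal: {C, D, E}⁺ = {C, D, E}; {A, D, E}⁺ = {A, D, E}; {A, C, E}⁺ = {A, C, E, G}; … — none reach the full schema.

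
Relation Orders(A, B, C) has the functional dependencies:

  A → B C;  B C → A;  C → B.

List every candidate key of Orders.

{A}⁺: A→BC adds B, C → {A, B, C}.
{C}⁺: C→B adds B; BC→A adds A → {A, B, C}.

(A), (C)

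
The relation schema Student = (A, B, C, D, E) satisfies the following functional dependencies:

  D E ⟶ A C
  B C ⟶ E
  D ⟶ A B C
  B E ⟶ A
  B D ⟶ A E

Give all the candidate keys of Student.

Attribute D never appears on the right-hand side of any dependency, so D must belong to every candidate key.
{D}⁺ = {A, B, C, D, E}, which is all of the schema, so {D} is the only candidate key.

{D}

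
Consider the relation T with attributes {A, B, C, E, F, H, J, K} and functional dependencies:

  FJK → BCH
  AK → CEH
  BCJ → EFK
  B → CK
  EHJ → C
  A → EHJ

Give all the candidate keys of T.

Attribute A never appears on the right-hand side of any dependency, so A must belong to every candidate key.
{A}⁺ = {A, C, E, H, J}, which is not all of the schema, so we must add further attributes.
{A, B}⁺: B→CK adds C, K; A→EHJ adds E, H, J; BCJ→EFK adds F → {A, B, C, E, F, H, J, K}. Minimal: {B}⁺ = {B, C, K}; {A}⁺ = {A, C, E, H, J} — none reach the full schema.
{A, F, K}⁺: AK→CEH adds C, E, H; A→EHJ adds J; FJK→BCH adds B → {A, B, C, E, F, H, J, K}. Minimal: {F, K}⁺ = {F, K}; {A, K}⁺ = {A, C, E, H, J, K}; {A, F}⁺ = {A, C, E, F, H, J} — none reach the full schema.
Any other superkey contains one of these as a subset, so there are no further candidate keys.

{A, B}, {A, F, K}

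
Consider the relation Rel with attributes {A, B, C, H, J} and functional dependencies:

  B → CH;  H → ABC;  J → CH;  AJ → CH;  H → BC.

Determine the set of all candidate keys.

{J}

{J}⁺: J→CH adds C, H; H→BC adds B; H→ABC adds A → {A, B, C, H, J}.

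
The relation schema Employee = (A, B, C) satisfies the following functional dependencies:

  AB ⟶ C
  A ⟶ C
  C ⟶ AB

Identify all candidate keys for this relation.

{A}⁺: A→C adds C; C→AB adds B → {A, B, C}.
{C}⁺: C→AB adds A, B → {A, B, C}.
Any other superkey contains one of these as a subset, so there are no further candidate keys.

{A}, {C}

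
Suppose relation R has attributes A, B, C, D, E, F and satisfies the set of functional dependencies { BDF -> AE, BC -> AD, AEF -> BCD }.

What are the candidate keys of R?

AEF, BCF, BDF

Attribute F never appears on the right-hand side of any dependency, so F must belong to every candidate key.
{F}⁺ = {F}, which is not all of the schema, so we must add further attributes.
{A, E, F}⁺: AEF→BCD adds B, C, D → {A, B, C, D, E, F}.
{B, C, F}⁺: BC→AD adds A, D; BDF→AE adds E → {A, B, C, D, E, F}.
{B, D, F}⁺: BDF→AE adds A, E; AEF→BCD adds C → {A, B, C, D, E, F}.
Any other superkey contains one of these as a subset, so there are no further candidate keys.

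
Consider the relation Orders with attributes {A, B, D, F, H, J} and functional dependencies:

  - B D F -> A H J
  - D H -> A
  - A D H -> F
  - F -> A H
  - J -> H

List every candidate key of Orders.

Attributes B, D never appear on any right-hand side, so every candidate key must contain {B, D}.
{B, D}⁺ = {B, D}, which is not all of the schema, so we must add further attributes.
{B, D, F}⁺: BDF→AHJ adds A, H, J → {A, B, D, F, H, J}.
{B, D, H}⁺: DH→A adds A; ADH→F adds F; BDF→AHJ adds J → {A, B, D, F, H, J}.
{B, D, J}⁺: J→H adds H; DH→A adds A; ADH→F adds F → {A, B, D, F, H, J}.

{B, D, F}, {B, D, H}, {B, D, J}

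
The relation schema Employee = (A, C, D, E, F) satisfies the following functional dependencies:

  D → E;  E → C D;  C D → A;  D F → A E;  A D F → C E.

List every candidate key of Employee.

{D, F}, {E, F}

Attribute F never appears on the right-hand side of any dependency, so F must belong to every candidate key.
{F}⁺ = {F}, which is not all of the schema, so we must add further attributes.
{D, F}⁺: D→E adds E; E→CD adds C; CD→A adds A → {A, C, D, E, F}.
{E, F}⁺: E→CD adds C, D; CD→A adds A → {A, C, D, E, F}.
Any other superkey contains one of these as a subset, so there are no further candidate keys.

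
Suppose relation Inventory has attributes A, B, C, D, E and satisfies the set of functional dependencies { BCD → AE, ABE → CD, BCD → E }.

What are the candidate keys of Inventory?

Attribute B never appears on the right-hand side of any dependency, so B must belong to every candidate key.
{B}⁺ = {B}, which is not all of the schema, so we must add further attributes.
{A, B, E}⁺: ABE→CD adds C, D → {A, B, C, D, E}. Minimal: {B, E}⁺ = {B, E}; {A, E}⁺ = {A, E}; {A, B}⁺ = {A, B} — none reach the full schema.
{B, C, D}⁺: BCD→AE adds A, E → {A, B, C, D, E}. Minimal: {C, D}⁺ = {C, D}; {B, D}⁺ = {B, D}; {B, C}⁺ = {B, C} — none reach the full schema.
Any other superkey contains one of these as a subset, so there are no further candidate keys.

ABE, BCD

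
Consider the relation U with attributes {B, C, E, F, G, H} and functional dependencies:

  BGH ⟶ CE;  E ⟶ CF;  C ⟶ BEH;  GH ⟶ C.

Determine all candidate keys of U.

{C, G}, {E, G}, {G, H}

Attribute G never appears on the right-hand side of any dependency, so G must belong to every candidate key.
{G}⁺ = {G}, which is not all of the schema, so we must add further attributes.
{C, G}⁺: C→BEH adds B, E, H; E→CF adds F → {B, C, E, F, G, H}. Minimal: {G}⁺ = {G}; {C}⁺ = {B, C, E, F, H} — none reach the full schema.
{E, G}⁺: E→CF adds C, F; C→BEH adds B, H → {B, C, E, F, G, H}. Minimal: {G}⁺ = {G}; {E}⁺ = {B, C, E, F, H} — none reach the full schema.
{G, H}⁺: GH→C adds C; C→BEH adds B, E; E→CF adds F → {B, C, E, F, G, H}. Minimal: {H}⁺ = {H}; {G}⁺ = {G} — none reach the full schema.
Any other superkey contains one of these as a subset, so there are no further candidate keys.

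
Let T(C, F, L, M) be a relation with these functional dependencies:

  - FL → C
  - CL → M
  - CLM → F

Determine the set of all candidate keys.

(C, L), (F, L)

Attribute L never appears on the right-hand side of any dependency, so L must belong to every candidate key.
{L}⁺ = {L}, which is not all of the schema, so we must add further attributes.
{C, L}⁺: CL→M adds M; CLM→F adds F → {C, F, L, M}. Minimal: {L}⁺ = {L}; {C}⁺ = {C} — none reach the full schema.
{F, L}⁺: FL→C adds C; CL→M adds M → {C, F, L, M}. Minimal: {L}⁺ = {L}; {F}⁺ = {F} — none reach the full schema.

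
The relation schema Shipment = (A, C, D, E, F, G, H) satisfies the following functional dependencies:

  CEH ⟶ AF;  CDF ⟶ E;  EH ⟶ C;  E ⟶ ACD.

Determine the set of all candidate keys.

{E, G, H}; {C, D, F, G, H}

Attributes G, H never appear on any right-hand side, so every candidate key must contain {G, H}.
{G, H}⁺ = {G, H}, which is not all of the schema, so we must add further attributes.
{E, G, H}⁺: EH→C adds C; E→ACD adds A, D; CEH→AF adds F → {A, C, D, E, F, G, H}. Minimal: {G, H}⁺ = {G, H}; {E, H}⁺ = {A, C, D, E, F, H}; {E, G}⁺ = {A, C, D, E, G} — none reach the full schema.
{C, D, F, G, H}⁺: CDF→E adds E; E→ACD adds A → {A, C, D, E, F, G, H}. Minimal: {D, F, G, H}⁺ = {D, F, G, H}; {C, F, G, H}⁺ = {C, F, G, H}; {C, D, G, H}⁺ = {C, D, G, H}; … — none reach the full schema.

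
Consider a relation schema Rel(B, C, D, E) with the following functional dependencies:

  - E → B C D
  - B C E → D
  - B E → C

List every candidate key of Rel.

Attribute E never appears on the right-hand side of any dependency, so E must belong to every candidate key.
{E}⁺ = {B, C, D, E}, which is all of the schema, so {E} is the only candidate key.

E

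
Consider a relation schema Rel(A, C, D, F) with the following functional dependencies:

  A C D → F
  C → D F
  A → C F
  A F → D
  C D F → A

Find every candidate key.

{A}; {C}

{A}⁺: A→CF adds C, F; AF→D adds D → {A, C, D, F}.
{C}⁺: C→DF adds D, F; CDF→A adds A → {A, C, D, F}.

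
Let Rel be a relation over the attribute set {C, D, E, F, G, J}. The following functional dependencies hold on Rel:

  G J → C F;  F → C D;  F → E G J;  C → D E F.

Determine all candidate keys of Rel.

(C); (F); (G, J)

{C}⁺: C→DEF adds D, E, F; F→EGJ adds G, J → {C, D, E, F, G, J}.
{F}⁺: F→CD adds C, D; F→EGJ adds E, G, J → {C, D, E, F, G, J}.
{G, J}⁺: GJ→CF adds C, F; F→CD adds D; F→EGJ adds E → {C, D, E, F, G, J}. Minimal: {J}⁺ = {J}; {G}⁺ = {G} — none reach the full schema.
Any other superkey contains one of these as a subset, so there are no further candidate keys.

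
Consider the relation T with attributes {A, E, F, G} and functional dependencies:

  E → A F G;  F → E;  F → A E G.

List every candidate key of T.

{E}⁺: E→AFG adds A, F, G → {A, E, F, G}.
{F}⁺: F→E adds E; F→AEG adds A, G → {A, E, F, G}.
Any other superkey contains one of these as a subset, so there are no further candidate keys.

E, F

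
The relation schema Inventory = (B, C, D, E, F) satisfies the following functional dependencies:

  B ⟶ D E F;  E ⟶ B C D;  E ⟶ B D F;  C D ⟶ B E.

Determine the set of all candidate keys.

B, E, CD

{B}⁺: B→DEF adds D, E, F; E→BCD adds C → {B, C, D, E, F}.
{E}⁺: E→BCD adds B, C, D; E→BDF adds F → {B, C, D, E, F}.
{C, D}⁺: CD→BE adds B, E; B→DEF adds F → {B, C, D, E, F}. Minimal: {D}⁺ = {D}; {C}⁺ = {C} — none reach the full schema.
Any other superkey contains one of these as a subset, so there are no further candidate keys.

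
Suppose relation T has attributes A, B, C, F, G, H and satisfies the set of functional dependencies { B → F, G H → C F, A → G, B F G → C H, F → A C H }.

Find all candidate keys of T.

Attribute B never appears on the right-hand side of any dependency, so B must belong to every candidate key.
{B}⁺ = {A, B, C, F, G, H}, which is all of the schema, so {B} is the only candidate key.

{B}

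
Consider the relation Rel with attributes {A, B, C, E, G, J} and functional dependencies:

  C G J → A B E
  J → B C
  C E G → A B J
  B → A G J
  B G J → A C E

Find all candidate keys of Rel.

B, J, CEG

{B}⁺: B→AGJ adds A, G, J; BGJ→ACE adds C, E → {A, B, C, E, G, J}.
{J}⁺: J→BC adds B, C; B→AGJ adds A, G; BGJ→ACE adds E → {A, B, C, E, G, J}.
{C, E, G}⁺: CEG→ABJ adds A, B, J → {A, B, C, E, G, J}.
Any other superkey contains one of these as a subset, so there are no further candidate keys.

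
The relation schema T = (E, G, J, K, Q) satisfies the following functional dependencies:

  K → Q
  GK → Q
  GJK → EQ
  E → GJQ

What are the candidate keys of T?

(E, K); (G, J, K)

Attribute K never appears on the right-hand side of any dependency, so K must belong to every candidate key.
{K}⁺ = {K, Q}, which is not all of the schema, so we must add further attributes.
{E, K}⁺: K→Q adds Q; E→GJQ adds G, J → {E, G, J, K, Q}. Minimal: {K}⁺ = {K, Q}; {E}⁺ = {E, G, J, Q} — none reach the full schema.
{G, J, K}⁺: K→Q adds Q; GJK→EQ adds E → {E, G, J, K, Q}. Minimal: {J, K}⁺ = {J, K, Q}; {G, K}⁺ = {G, K, Q}; {G, J}⁺ = {G, J} — none reach the full schema.
Any other superkey contains one of these as a subset, so there are no further candidate keys.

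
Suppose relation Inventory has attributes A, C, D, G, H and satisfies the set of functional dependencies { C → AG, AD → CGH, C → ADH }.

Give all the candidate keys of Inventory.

{C}, {A, D}

{C}⁺: C→AG adds A, G; C→ADH adds D, H → {A, C, D, G, H}.
{A, D}⁺: AD→CGH adds C, G, H → {A, C, D, G, H}. Minimal: {D}⁺ = {D}; {A}⁺ = {A} — none reach the full schema.
Any other superkey contains one of these as a subset, so there are no further candidate keys.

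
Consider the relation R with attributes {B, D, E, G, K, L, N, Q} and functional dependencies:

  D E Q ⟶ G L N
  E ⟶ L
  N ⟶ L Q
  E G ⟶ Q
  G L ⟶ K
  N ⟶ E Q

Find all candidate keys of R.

{B, D, N}, {B, D, E, G}, {B, D, E, Q}

{B, D, N}⁺: N→LQ adds L, Q; N→EQ adds E; DEQ→GLN adds G; GL→K adds K → {B, D, E, G, K, L, N, Q}. Minimal: {D, N}⁺ = {D, E, G, K, L, N, Q}; {B, N}⁺ = {B, E, L, N, Q}; {B, D}⁺ = {B, D} — none reach the full schema.
{B, D, E, G}⁺: E→L adds L; EG→Q adds Q; GL→K adds K; DEQ→GLN adds N → {B, D, E, G, K, L, N, Q}. Minimal: {D, E, G}⁺ = {D, E, G, K, L, N, Q}; {B, E, G}⁺ = {B, E, G, K, L, Q}; {B, D, G}⁺ = {B, D, G}; … — none reach the full schema.
{B, D, E, Q}⁺: DEQ→GLN adds G, L, N; GL→K adds K → {B, D, E, G, K, L, N, Q}. Minimal: {D, E, Q}⁺ = {D, E, G, K, L, N, Q}; {B, E, Q}⁺ = {B, E, L, Q}; {B, D, Q}⁺ = {B, D, Q}; … — none reach the full schema.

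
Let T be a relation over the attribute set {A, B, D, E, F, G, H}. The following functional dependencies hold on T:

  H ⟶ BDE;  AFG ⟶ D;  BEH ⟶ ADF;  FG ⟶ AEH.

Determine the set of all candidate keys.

{F, G}, {G, H}

Attribute G never appears on the right-hand side of any dependency, so G must belong to every candidate key.
{G}⁺ = {G}, which is not all of the schema, so we must add further attributes.
{F, G}⁺: FG→AEH adds A, E, H; H→BDE adds B, D → {A, B, D, E, F, G, H}. Minimal: {G}⁺ = {G}; {F}⁺ = {F} — none reach the full schema.
{G, H}⁺: H→BDE adds B, D, E; BEH→ADF adds A, F → {A, B, D, E, F, G, H}. Minimal: {H}⁺ = {A, B, D, E, F, H}; {G}⁺ = {G} — none reach the full schema.
Any other superkey contains one of these as a subset, so there are no further candidate keys.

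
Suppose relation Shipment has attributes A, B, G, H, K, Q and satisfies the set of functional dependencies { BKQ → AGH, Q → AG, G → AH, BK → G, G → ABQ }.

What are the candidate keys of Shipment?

BK; GK; KQ

Attribute K never appears on the right-hand side of any dependency, so K must belong to every candidate key.
{K}⁺ = {K}, which is not all of the schema, so we must add further attributes.
{B, K}⁺: BK→G adds G; G→ABQ adds A, Q; BKQ→AGH adds H → {A, B, G, H, K, Q}. Minimal: {K}⁺ = {K}; {B}⁺ = {B} — none reach the full schema.
{G, K}⁺: G→AH adds A, H; G→ABQ adds B, Q → {A, B, G, H, K, Q}. Minimal: {K}⁺ = {K}; {G}⁺ = {A, B, G, H, Q} — none reach the full schema.
{K, Q}⁺: Q→AG adds A, G; G→AH adds H; G→ABQ adds B → {A, B, G, H, K, Q}. Minimal: {Q}⁺ = {A, B, G, H, Q}; {K}⁺ = {K} — none reach the full schema.
Any other superkey contains one of these as a subset, so there are no further candidate keys.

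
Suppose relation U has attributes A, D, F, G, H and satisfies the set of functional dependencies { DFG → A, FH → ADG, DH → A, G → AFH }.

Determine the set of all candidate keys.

G, FH

{G}⁺: G→AFH adds A, F, H; FH→ADG adds D → {A, D, F, G, H}.
{F, H}⁺: FH→ADG adds A, D, G → {A, D, F, G, H}.
Any other superkey contains one of these as a subset, so there are no further candidate keys.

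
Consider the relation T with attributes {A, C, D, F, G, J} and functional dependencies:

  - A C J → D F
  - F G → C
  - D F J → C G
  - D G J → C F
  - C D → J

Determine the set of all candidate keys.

Attribute A never appears on the right-hand side of any dependency, so A must belong to every candidate key.
{A}⁺ = {A}, which is not all of the schema, so we must add further attributes.
{A, C, D}⁺: CD→J adds J; ACJ→DF adds F; DFJ→CG adds G → {A, C, D, F, G, J}.
{A, C, J}⁺: ACJ→DF adds D, F; DFJ→CG adds G → {A, C, D, F, G, J}.
{A, D, F, G}⁺: FG→C adds C; CD→J adds J → {A, C, D, F, G, J}.
{A, D, F, J}⁺: DFJ→CG adds C, G → {A, C, D, F, G, J}.
{A, D, G, J}⁺: DGJ→CF adds C, F → {A, C, D, F, G, J}.
{A, F, G, J}⁺: FG→C adds C; ACJ→DF adds D → {A, C, D, F, G, J}.

ACD, ACJ, ADFG, ADFJ, ADGJ, AFGJ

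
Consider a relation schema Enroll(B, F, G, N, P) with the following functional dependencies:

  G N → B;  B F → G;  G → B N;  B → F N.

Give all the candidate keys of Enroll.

BP, GP

{B, P}⁺: B→FN adds F, N; BF→G adds G → {B, F, G, N, P}.
{G, P}⁺: G→BN adds B, N; B→FN adds F → {B, F, G, N, P}.
Any other superkey contains one of these as a subset, so there are no further candidate keys.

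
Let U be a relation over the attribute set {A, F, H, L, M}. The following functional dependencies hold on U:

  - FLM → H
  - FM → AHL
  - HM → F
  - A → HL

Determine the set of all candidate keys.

{A, M}, {F, M}, {H, M}

Attribute M never appears on the right-hand side of any dependency, so M must belong to every candidate key.
{M}⁺ = {M}, which is not all of the schema, so we must add further attributes.
{A, M}⁺: A→HL adds H, L; HM→F adds F → {A, F, H, L, M}. Minimal: {M}⁺ = {M}; {A}⁺ = {A, H, L} — none reach the full schema.
{F, M}⁺: FM→AHL adds A, H, L → {A, F, H, L, M}. Minimal: {M}⁺ = {M}; {F}⁺ = {F} — none reach the full schema.
{H, M}⁺: HM→F adds F; FM→AHL adds A, L → {A, F, H, L, M}. Minimal: {M}⁺ = {M}; {H}⁺ = {H} — none reach the full schema.
Any other superkey contains one of these as a subset, so there are no further candidate keys.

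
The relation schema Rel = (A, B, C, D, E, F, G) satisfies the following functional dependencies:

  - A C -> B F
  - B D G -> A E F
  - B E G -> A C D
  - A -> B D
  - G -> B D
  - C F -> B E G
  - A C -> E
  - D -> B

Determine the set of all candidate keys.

{G}, {A, C}, {C, F}

{G}⁺: G→BD adds B, D; BDG→AEF adds A, E, F; BEG→ACD adds C → {A, B, C, D, E, F, G}.
{A, C}⁺: AC→BF adds B, F; A→BD adds D; CF→BEG adds E, G → {A, B, C, D, E, F, G}. Minimal: {C}⁺ = {C}; {A}⁺ = {A, B, D} — none reach the full schema.
{C, F}⁺: CF→BEG adds B, E, G; BEG→ACD adds A, D → {A, B, C, D, E, F, G}. Minimal: {F}⁺ = {F}; {C}⁺ = {C} — none reach the full schema.
Any other superkey contains one of these as a subset, so there are no further candidate keys.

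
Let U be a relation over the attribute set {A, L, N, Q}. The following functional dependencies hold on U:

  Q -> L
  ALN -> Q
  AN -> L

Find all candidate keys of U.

AN

Attributes A, N never appear on any right-hand side, so every candidate key must contain {A, N}.
{A, N}⁺ = {A, L, N, Q}, which is all of the schema, so {A, N} is the only candidate key.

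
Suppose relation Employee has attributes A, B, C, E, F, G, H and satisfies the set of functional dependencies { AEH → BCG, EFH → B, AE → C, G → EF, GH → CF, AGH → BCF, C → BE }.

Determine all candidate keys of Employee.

{A, C, H}⁺: C→BE adds B, E; AEH→BCG adds G; G→EF adds F → {A, B, C, E, F, G, H}.
{A, E, H}⁺: AEH→BCG adds B, C, G; G→EF adds F → {A, B, C, E, F, G, H}.
{A, G, H}⁺: G→EF adds E, F; GH→CF adds C; AGH→BCF adds B → {A, B, C, E, F, G, H}.
Any other superkey contains one of these as a subset, so there are no further candidate keys.

(A, C, H); (A, E, H); (A, G, H)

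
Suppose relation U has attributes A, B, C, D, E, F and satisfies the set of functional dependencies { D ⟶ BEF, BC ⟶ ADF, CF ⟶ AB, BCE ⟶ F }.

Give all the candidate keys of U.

Attribute C never appears on the right-hand side of any dependency, so C must belong to every candidate key.
{C}⁺ = {C}, which is not all of the schema, so we must add further attributes.
{B, C}⁺: BC→ADF adds A, D, F; D→BEF adds E → {A, B, C, D, E, F}. Minimal: {C}⁺ = {C}; {B}⁺ = {B} — none reach the full schema.
{C, D}⁺: D→BEF adds B, E, F; BC→ADF adds A → {A, B, C, D, E, F}. Minimal: {D}⁺ = {B, D, E, F}; {C}⁺ = {C} — none reach the full schema.
{C, F}⁺: CF→AB adds A, B; BC→ADF adds D; D→BEF adds E → {A, B, C, D, E, F}. Minimal: {F}⁺ = {F}; {C}⁺ = {C} — none reach the full schema.
Any other superkey contains one of these as a subset, so there are no further candidate keys.

BC; CD; CF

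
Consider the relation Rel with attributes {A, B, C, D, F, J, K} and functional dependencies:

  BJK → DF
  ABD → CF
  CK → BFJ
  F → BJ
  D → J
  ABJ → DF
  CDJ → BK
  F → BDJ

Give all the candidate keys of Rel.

(A, F), (A, B, D), (A, B, J), (A, C, D), (A, C, K)

Attribute A never appears on the right-hand side of any dependency, so A must belong to every candidate key.
{A}⁺ = {A}, which is not all of the schema, so we must add further attributes.
{A, F}⁺: F→BJ adds B, J; ABJ→DF adds D; ABD→CF adds C; CDJ→BK adds K → {A, B, C, D, F, J, K}. Minimal: {F}⁺ = {B, D, F, J}; {A}⁺ = {A} — none reach the full schema.
{A, B, D}⁺: ABD→CF adds C, F; F→BJ adds J; CDJ→BK adds K → {A, B, C, D, F, J, K}. Minimal: {B, D}⁺ = {B, D, J}; {A, D}⁺ = {A, D, J}; {A, B}⁺ = {A, B} — none reach the full schema.
{A, B, J}⁺: ABJ→DF adds D, F; ABD→CF adds C; CDJ→BK adds K → {A, B, C, D, F, J, K}. Minimal: {B, J}⁺ = {B, J}; {A, J}⁺ = {A, J}; {A, B}⁺ = {A, B} — none reach the full schema.
{A, C, D}⁺: D→J adds J; CDJ→BK adds B, K; BJK→DF adds F → {A, B, C, D, F, J, K}. Minimal: {C, D}⁺ = {B, C, D, F, J, K}; {A, D}⁺ = {A, D, J}; {A, C}⁺ = {A, C} — none reach the full schema.
{A, C, K}⁺: CK→BFJ adds B, F, J; ABJ→DF adds D → {A, B, C, D, F, J, K}. Minimal: {C, K}⁺ = {B, C, D, F, J, K}; {A, K}⁺ = {A, K}; {A, C}⁺ = {A, C} — none reach the full schema.
Any other superkey contains one of these as a subset, so there are no further candidate keys.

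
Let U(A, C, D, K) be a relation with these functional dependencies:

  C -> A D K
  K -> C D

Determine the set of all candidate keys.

{C}; {K}

{C}⁺: C→ADK adds A, D, K → {A, C, D, K}.
{K}⁺: K→CD adds C, D; C→ADK adds A → {A, C, D, K}.
Any other superkey contains one of these as a subset, so there are no further candidate keys.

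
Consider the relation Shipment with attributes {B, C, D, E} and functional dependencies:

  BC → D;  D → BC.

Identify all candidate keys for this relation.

{D, E}; {B, C, E}

Attribute E never appears on the right-hand side of any dependency, so E must belong to every candidate key.
{E}⁺ = {E}, which is not all of the schema, so we must add further attributes.
{D, E}⁺: D→BC adds B, C → {B, C, D, E}. Minimal: {E}⁺ = {E}; {D}⁺ = {B, C, D} — none reach the full schema.
{B, C, E}⁺: BC→D adds D → {B, C, D, E}. Minimal: {C, E}⁺ = {C, E}; {B, E}⁺ = {B, E}; {B, C}⁺ = {B, C, D} — none reach the full schema.
Any other superkey contains one of these as a subset, so there are no further candidate keys.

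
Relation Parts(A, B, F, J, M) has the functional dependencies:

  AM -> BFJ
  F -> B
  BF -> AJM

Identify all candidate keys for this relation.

{F}⁺: F→B adds B; BF→AJM adds A, J, M → {A, B, F, J, M}.
{A, M}⁺: AM→BFJ adds B, F, J → {A, B, F, J, M}. Minimal: {M}⁺ = {M}; {A}⁺ = {A} — none reach the full schema.
Any other superkey contains one of these as a subset, so there are no further candidate keys.

{F}, {A, M}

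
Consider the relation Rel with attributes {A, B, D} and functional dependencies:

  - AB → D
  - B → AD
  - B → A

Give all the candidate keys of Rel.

{B}⁺: B→AD adds A, D → {A, B, D}.

(B)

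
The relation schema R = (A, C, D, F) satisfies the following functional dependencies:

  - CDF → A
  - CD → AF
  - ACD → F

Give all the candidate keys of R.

Attributes C, D never appear on any right-hand side, so every candidate key must contain {C, D}.
{C, D}⁺ = {A, C, D, F}, which is all of the schema, so {C, D} is the only candidate key.

{C, D}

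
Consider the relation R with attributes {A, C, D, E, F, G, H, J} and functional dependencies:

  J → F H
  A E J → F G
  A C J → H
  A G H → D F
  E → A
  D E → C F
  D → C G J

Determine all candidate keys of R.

Attribute E never appears on the right-hand side of any dependency, so E must belong to every candidate key.
{E}⁺ = {A, E}, which is not all of the schema, so we must add further attributes.
{D, E}⁺: E→A adds A; DE→CF adds C, F; D→CGJ adds G, J; J→FH adds H → {A, C, D, E, F, G, H, J}. Minimal: {E}⁺ = {A, E}; {D}⁺ = {C, D, F, G, H, J} — none reach the full schema.
{E, J}⁺: J→FH adds F, H; E→A adds A; AEJ→FG adds G; AGH→DF adds D; DE→CF adds C → {A, C, D, E, F, G, H, J}. Minimal: {J}⁺ = {F, H, J}; {E}⁺ = {A, E} — none reach the full schema.
{E, G, H}⁺: E→A adds A; AGH→DF adds D, F; DE→CF adds C; D→CGJ adds J → {A, C, D, E, F, G, H, J}. Minimal: {G, H}⁺ = {G, H}; {E, H}⁺ = {A, E, H}; {E, G}⁺ = {A, E, G} — none reach the full schema.
Any other superkey contains one of these as a subset, so there are no further candidate keys.

{D, E}; {E, J}; {E, G, H}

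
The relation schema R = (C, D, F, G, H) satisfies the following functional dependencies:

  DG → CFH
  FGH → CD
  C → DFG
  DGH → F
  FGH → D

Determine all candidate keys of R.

{C}⁺: C→DFG adds D, F, G; DG→CFH adds H → {C, D, F, G, H}.
{D, G}⁺: DG→CFH adds C, F, H → {C, D, F, G, H}. Minimal: {G}⁺ = {G}; {D}⁺ = {D} — none reach the full schema.
{F, G, H}⁺: FGH→CD adds C, D → {C, D, F, G, H}. Minimal: {G, H}⁺ = {G, H}; {F, H}⁺ = {F, H}; {F, G}⁺ = {F, G} — none reach the full schema.
Any other superkey contains one of these as a subset, so there are no further candidate keys.

(C); (D, G); (F, G, H)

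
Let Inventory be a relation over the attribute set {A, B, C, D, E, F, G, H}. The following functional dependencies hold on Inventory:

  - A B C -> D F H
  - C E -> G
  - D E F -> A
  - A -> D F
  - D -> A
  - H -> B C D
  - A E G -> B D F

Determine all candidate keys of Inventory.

(E, H), (A, C, E), (C, D, E)

Attribute E never appears on the right-hand side of any dependency, so E must belong to every candidate key.
{E}⁺ = {E}, which is not all of the schema, so we must add further attributes.
{E, H}⁺: H→BCD adds B, C, D; CE→G adds G; D→A adds A; AEG→BDF adds F → {A, B, C, D, E, F, G, H}. Minimal: {H}⁺ = {A, B, C, D, F, H}; {E}⁺ = {E} — none reach the full schema.
{A, C, E}⁺: CE→G adds G; A→DF adds D, F; AEG→BDF adds B; ABC→DFH adds H → {A, B, C, D, E, F, G, H}. Minimal: {C, E}⁺ = {C, E, G}; {A, E}⁺ = {A, D, E, F}; {A, C}⁺ = {A, C, D, F} — none reach the full schema.
{C, D, E}⁺: CE→G adds G; D→A adds A; AEG→BDF adds B, F; ABC→DFH adds H → {A, B, C, D, E, F, G, H}. Minimal: {D, E}⁺ = {A, D, E, F}; {C, E}⁺ = {C, E, G}; {C, D}⁺ = {A, C, D, F} — none reach the full schema.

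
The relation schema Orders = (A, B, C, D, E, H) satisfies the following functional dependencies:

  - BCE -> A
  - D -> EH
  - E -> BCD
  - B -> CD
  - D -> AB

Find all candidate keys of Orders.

{B}⁺: B→CD adds C, D; D→AB adds A; D→EH adds E, H → {A, B, C, D, E, H}.
{D}⁺: D→EH adds E, H; E→BCD adds B, C; D→AB adds A → {A, B, C, D, E, H}.
{E}⁺: E→BCD adds B, C, D; D→AB adds A; D→EH adds H → {A, B, C, D, E, H}.

(B), (D), (E)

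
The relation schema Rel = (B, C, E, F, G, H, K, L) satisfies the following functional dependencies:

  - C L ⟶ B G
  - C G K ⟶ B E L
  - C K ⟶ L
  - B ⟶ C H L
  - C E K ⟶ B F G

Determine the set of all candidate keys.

Attribute K never appears on the right-hand side of any dependency, so K must belong to every candidate key.
{K}⁺ = {K}, which is not all of the schema, so we must add further attributes.
{B, K}⁺: B→CHL adds C, H, L; CL→BG adds G; CGK→BEL adds E; CEK→BFG adds F → {B, C, E, F, G, H, K, L}. Minimal: {K}⁺ = {K}; {B}⁺ = {B, C, G, H, L} — none reach the full schema.
{C, K}⁺: CK→L adds L; CL→BG adds B, G; CGK→BEL adds E; B→CHL adds H; CEK→BFG adds F → {B, C, E, F, G, H, K, L}. Minimal: {K}⁺ = {K}; {C}⁺ = {C} — none reach the full schema.
Any other superkey contains one of these as a subset, so there are no further candidate keys.

BK, CK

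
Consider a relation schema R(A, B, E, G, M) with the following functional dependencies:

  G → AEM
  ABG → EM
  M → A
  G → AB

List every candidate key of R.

G

Attribute G never appears on the right-hand side of any dependency, so G must belong to every candidate key.
{G}⁺ = {A, B, E, G, M}, which is all of the schema, so {G} is the only candidate key.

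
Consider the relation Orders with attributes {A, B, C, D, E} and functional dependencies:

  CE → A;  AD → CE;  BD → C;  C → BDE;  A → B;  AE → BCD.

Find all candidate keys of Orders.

{C}⁺: C→BDE adds B, D, E; CE→A adds A → {A, B, C, D, E}.
{A, D}⁺: AD→CE adds C, E; C→BDE adds B → {A, B, C, D, E}.
{A, E}⁺: A→B adds B; AE→BCD adds C, D → {A, B, C, D, E}.
{B, D}⁺: BD→C adds C; C→BDE adds E; CE→A adds A → {A, B, C, D, E}.
Any other superkey contains one of these as a subset, so there are no further candidate keys.

{C}, {A, D}, {A, E}, {B, D}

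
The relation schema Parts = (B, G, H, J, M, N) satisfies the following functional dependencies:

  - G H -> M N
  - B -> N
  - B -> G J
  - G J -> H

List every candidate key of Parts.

{B}

Attribute B never appears on the right-hand side of any dependency, so B must belong to every candidate key.
{B}⁺ = {B, G, H, J, M, N}, which is all of the schema, so {B} is the only candidate key.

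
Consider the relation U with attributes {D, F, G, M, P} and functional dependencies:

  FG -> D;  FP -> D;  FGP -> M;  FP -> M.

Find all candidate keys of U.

Attributes F, G, P never appear on any right-hand side, so every candidate key must contain {F, G, P}.
{F, G, P}⁺ = {D, F, G, M, P}, which is all of the schema, so {F, G, P} is the only candidate key.

{F, G, P}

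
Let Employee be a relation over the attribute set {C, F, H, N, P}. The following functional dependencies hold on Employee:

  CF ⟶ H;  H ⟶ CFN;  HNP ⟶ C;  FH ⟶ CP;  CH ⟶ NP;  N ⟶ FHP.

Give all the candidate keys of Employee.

{H}⁺: H→CFN adds C, F, N; FH→CP adds P → {C, F, H, N, P}.
{N}⁺: N→FHP adds F, H, P; H→CFN adds C → {C, F, H, N, P}.
{C, F}⁺: CF→H adds H; H→CFN adds N; FH→CP adds P → {C, F, H, N, P}. Minimal: {F}⁺ = {F}; {C}⁺ = {C} — none reach the full schema.
Any other superkey contains one of these as a subset, so there are no further candidate keys.

H, N, CF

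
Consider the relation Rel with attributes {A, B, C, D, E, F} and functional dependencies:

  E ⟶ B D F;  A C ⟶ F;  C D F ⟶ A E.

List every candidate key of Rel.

CE; ACD; CDF

Attribute C never appears on the right-hand side of any dependency, so C must belong to every candidate key.
{C}⁺ = {C}, which is not all of the schema, so we must add further attributes.
{C, E}⁺: E→BDF adds B, D, F; CDF→AE adds A → {A, B, C, D, E, F}. Minimal: {E}⁺ = {B, D, E, F}; {C}⁺ = {C} — none reach the full schema.
{A, C, D}⁺: AC→F adds F; CDF→AE adds E; E→BDF adds B → {A, B, C, D, E, F}. Minimal: {C, D}⁺ = {C, D}; {A, D}⁺ = {A, D}; {A, C}⁺ = {A, C, F} — none reach the full schema.
{C, D, F}⁺: CDF→AE adds A, E; E→BDF adds B → {A, B, C, D, E, F}. Minimal: {D, F}⁺ = {D, F}; {C, F}⁺ = {C, F}; {C, D}⁺ = {C, D} — none reach the full schema.
Any other superkey contains one of these as a subset, so there are no further candidate keys.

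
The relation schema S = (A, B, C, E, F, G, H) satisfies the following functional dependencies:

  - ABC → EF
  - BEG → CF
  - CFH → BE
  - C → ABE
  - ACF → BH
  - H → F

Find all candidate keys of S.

Attribute G never appears on the right-hand side of any dependency, so G must belong to every candidate key.
{G}⁺ = {G}, which is not all of the schema, so we must add further attributes.
{C, G}⁺: C→ABE adds A, B, E; ABC→EF adds F; ACF→BH adds H → {A, B, C, E, F, G, H}.
{B, E, G}⁺: BEG→CF adds C, F; C→ABE adds A; ACF→BH adds H → {A, B, C, E, F, G, H}.
Any other superkey contains one of these as a subset, so there are no further candidate keys.

CG, BEG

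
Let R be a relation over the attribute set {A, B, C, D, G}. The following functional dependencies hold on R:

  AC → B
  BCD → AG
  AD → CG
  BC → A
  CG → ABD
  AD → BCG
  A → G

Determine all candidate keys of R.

{A, C}⁺: AC→B adds B; A→G adds G; CG→ABD adds D → {A, B, C, D, G}.
{A, D}⁺: AD→CG adds C, G; CG→ABD adds B → {A, B, C, D, G}.
{B, C}⁺: BC→A adds A; A→G adds G; CG→ABD adds D → {A, B, C, D, G}.
{C, G}⁺: CG→ABD adds A, B, D → {A, B, C, D, G}.

{A, C}; {A, D}; {B, C}; {C, G}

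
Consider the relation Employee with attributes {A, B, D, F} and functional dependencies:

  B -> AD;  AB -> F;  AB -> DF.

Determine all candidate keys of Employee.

Attribute B never appears on the right-hand side of any dependency, so B must belong to every candidate key.
{B}⁺ = {A, B, D, F}, which is all of the schema, so {B} is the only candidate key.

(B)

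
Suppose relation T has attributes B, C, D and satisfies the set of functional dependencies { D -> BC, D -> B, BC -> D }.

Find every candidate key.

{D}, {B, C}

{D}⁺: D→BC adds B, C → {B, C, D}.
{B, C}⁺: BC→D adds D → {B, C, D}.
Any other superkey contains one of these as a subset, so there are no further candidate keys.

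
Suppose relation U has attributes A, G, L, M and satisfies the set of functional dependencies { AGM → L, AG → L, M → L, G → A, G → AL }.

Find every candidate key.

(G, M)

{G, M}⁺: M→L adds L; G→A adds A → {A, G, L, M}. Minimal: {M}⁺ = {L, M}; {G}⁺ = {A, G, L} — none reach the full schema.
No other minimal superkey exists.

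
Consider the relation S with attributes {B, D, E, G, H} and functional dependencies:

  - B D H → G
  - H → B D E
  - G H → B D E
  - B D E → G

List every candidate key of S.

(H)

Attribute H never appears on the right-hand side of any dependency, so H must belong to every candidate key.
{H}⁺ = {B, D, E, G, H}, which is all of the schema, so {H} is the only candidate key.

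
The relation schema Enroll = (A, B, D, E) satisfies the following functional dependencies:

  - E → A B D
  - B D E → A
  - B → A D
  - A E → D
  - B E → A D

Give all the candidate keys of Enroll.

(E)

Attribute E never appears on the right-hand side of any dependency, so E must belong to every candidate key.
{E}⁺ = {A, B, D, E}, which is all of the schema, so {E} is the only candidate key.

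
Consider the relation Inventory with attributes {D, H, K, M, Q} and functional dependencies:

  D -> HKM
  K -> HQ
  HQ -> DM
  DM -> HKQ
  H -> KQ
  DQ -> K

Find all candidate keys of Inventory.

{D}⁺: D→HKM adds H, K, M; K→HQ adds Q → {D, H, K, M, Q}.
{H}⁺: H→KQ adds K, Q; HQ→DM adds D, M → {D, H, K, M, Q}.
{K}⁺: K→HQ adds H, Q; HQ→DM adds D, M → {D, H, K, M, Q}.

{D}, {H}, {K}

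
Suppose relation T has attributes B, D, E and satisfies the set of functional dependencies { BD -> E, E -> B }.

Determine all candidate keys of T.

Attribute D never appears on the right-hand side of any dependency, so D must belong to every candidate key.
{D}⁺ = {D}, which is not all of the schema, so we must add further attributes.
{B, D}⁺: BD→E adds E → {B, D, E}. Minimal: {D}⁺ = {D}; {B}⁺ = {B} — none reach the full schema.
{D, E}⁺: E→B adds B → {B, D, E}. Minimal: {E}⁺ = {B, E}; {D}⁺ = {D} — none reach the full schema.

BD; DE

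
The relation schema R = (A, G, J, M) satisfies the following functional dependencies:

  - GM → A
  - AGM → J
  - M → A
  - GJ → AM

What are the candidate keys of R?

Attribute G never appears on the right-hand side of any dependency, so G must belong to every candidate key.
{G}⁺ = {G}, which is not all of the schema, so we must add further attributes.
{G, J}⁺: GJ→AM adds A, M → {A, G, J, M}. Minimal: {J}⁺ = {J}; {G}⁺ = {G} — none reach the full schema.
{G, M}⁺: GM→A adds A; AGM→J adds J → {A, G, J, M}. Minimal: {M}⁺ = {A, M}; {G}⁺ = {G} — none reach the full schema.
Any other superkey contains one of these as a subset, so there are no further candidate keys.

GJ, GM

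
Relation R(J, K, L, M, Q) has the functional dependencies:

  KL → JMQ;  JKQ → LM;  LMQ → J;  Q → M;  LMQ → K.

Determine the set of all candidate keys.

{K, L}⁺: KL→JMQ adds J, M, Q → {J, K, L, M, Q}.
{L, Q}⁺: Q→M adds M; LMQ→K adds K; KL→JMQ adds J → {J, K, L, M, Q}.
{J, K, Q}⁺: JKQ→LM adds L, M → {J, K, L, M, Q}.
Any other superkey contains one of these as a subset, so there are no further candidate keys.

{K, L}, {L, Q}, {J, K, Q}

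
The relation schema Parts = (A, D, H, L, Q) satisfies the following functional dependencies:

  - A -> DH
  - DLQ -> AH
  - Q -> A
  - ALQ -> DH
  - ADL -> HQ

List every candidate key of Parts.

(A, L); (L, Q)

Attribute L never appears on the right-hand side of any dependency, so L must belong to every candidate key.
{L}⁺ = {L}, which is not all of the schema, so we must add further attributes.
{A, L}⁺: A→DH adds D, H; ADL→HQ adds Q → {A, D, H, L, Q}. Minimal: {L}⁺ = {L}; {A}⁺ = {A, D, H} — none reach the full schema.
{L, Q}⁺: Q→A adds A; ALQ→DH adds D, H → {A, D, H, L, Q}. Minimal: {Q}⁺ = {A, D, H, Q}; {L}⁺ = {L} — none reach the full schema.
Any other superkey contains one of these as a subset, so there are no further candidate keys.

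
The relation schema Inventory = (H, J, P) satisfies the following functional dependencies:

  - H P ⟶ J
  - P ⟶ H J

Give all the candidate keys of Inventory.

Attribute P never appears on the right-hand side of any dependency, so P must belong to every candidate key.
{P}⁺ = {H, J, P}, which is all of the schema, so {P} is the only candidate key.

P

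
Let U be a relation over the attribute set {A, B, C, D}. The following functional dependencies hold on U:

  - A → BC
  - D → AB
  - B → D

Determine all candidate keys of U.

(A); (B); (D)

{A}⁺: A→BC adds B, C; B→D adds D → {A, B, C, D}.
{B}⁺: B→D adds D; D→AB adds A; A→BC adds C → {A, B, C, D}.
{D}⁺: D→AB adds A, B; A→BC adds C → {A, B, C, D}.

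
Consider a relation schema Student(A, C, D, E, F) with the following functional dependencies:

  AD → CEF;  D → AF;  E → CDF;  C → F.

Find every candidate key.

{D}⁺: D→AF adds A, F; AD→CEF adds C, E → {A, C, D, E, F}.
{E}⁺: E→CDF adds C, D, F; D→AF adds A → {A, C, D, E, F}.

D, E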